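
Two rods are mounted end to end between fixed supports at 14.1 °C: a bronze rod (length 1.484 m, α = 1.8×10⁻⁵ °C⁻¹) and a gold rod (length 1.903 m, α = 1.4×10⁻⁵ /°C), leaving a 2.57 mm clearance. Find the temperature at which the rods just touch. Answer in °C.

T = 62.3 °C

α₁L₁ = 2.6712×10⁻⁵ m/K, α₂L₂ = 2.6642×10⁻⁵ m/K → total 5.3354×10⁻⁵ m/K
ΔT = g/(α₁L₁+α₂L₂) = 2.57×10⁻³ / 5.3354×10⁻⁵ = 48.169 K
T = 14.1 + 48.169 = 62.269 °C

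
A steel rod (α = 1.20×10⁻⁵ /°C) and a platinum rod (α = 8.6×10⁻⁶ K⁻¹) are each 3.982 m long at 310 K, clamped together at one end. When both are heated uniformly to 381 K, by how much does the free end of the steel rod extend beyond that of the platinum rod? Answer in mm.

0.961 mm

ΔT = 71 K
steel: ΔL = 1.20×10⁻⁵ × 3.982 m × 71 = 3.3927×10⁻³ m = 3.3927 mm
platinum: ΔL = 8.6×10⁻⁶ × 3.982 m × 71 = 2.4314×10⁻³ m = 2.4314 mm
difference = 3.3927 − 2.4314 = 0.9613 mm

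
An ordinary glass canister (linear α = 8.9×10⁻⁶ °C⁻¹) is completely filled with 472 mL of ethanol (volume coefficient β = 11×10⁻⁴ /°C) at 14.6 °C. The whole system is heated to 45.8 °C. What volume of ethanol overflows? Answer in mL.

15.8 mL

The canister also expands: β_container ≈ 3α = 2.67×10⁻⁵ /K
Net overflow = V₀(β_liq − 3α_cont)ΔT
β − 3α = 1.10×10⁻³ − 2.67×10⁻⁵ = 1.0733×10⁻³ /K; ΔT = 31.2 K
ΔV = 472 × 1.0733×10⁻³ × 31.2 = 15.8 mL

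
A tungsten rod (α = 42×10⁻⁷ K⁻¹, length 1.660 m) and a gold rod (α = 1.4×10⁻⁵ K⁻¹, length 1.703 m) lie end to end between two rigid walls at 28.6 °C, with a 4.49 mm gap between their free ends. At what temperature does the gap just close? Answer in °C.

T = 174 °C

Gap closes when ΔL₁ + ΔL₂ = 4.49 mm = 4.49×10⁻³ m
(α₁L₁ + α₂L₂)ΔT = g
α₁L₁ + α₂L₂ = 42×10⁻⁷×1.660 + 1.4×10⁻⁵×1.703 = 3.0814×10⁻⁵ m/K
ΔT = 4.49×10⁻³ / 3.0814×10⁻⁵ = 145.71 K
T = 28.6 + 145.71 = 174.31 °C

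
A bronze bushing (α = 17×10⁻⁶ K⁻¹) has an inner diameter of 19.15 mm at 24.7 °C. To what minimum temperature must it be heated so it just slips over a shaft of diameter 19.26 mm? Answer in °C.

Required Δd = 19.26 − 19.15 = 0.11 mm
Δd = αd₀ΔT ⇒ ΔT = Δd/(αd₀) = 0.11 / (17×10⁻⁶ × 19.15) = 337.89 K
T_min = 24.7 + 337.89 = 362.59 °C

T = 363 °C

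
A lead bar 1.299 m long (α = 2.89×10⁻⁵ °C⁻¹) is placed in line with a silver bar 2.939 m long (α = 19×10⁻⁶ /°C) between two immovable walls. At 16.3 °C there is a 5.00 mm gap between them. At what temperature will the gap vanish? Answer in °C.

α₁L₁ = 3.75411×10⁻⁵ m/K, α₂L₂ = 5.5841×10⁻⁵ m/K → total 9.33821×10⁻⁵ m/K
ΔT = g/(α₁L₁+α₂L₂) = 5.00×10⁻³ / 9.33821×10⁻⁵ = 53.543 K
T = 16.3 + 53.543 = 69.843 °C

T = 69.8 °C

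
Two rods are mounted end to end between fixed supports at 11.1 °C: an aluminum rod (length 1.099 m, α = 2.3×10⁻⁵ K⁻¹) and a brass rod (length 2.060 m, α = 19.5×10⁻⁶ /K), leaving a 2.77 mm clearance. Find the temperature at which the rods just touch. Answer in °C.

Gap closes when ΔL₁ + ΔL₂ = 2.77 mm = 2.77×10⁻³ m
(α₁L₁ + α₂L₂)ΔT = g
α₁L₁ + α₂L₂ = 2.3×10⁻⁵×1.099 + 19.5×10⁻⁶×2.060 = 6.5447×10⁻⁵ m/K
ΔT = 2.77×10⁻³ / 6.5447×10⁻⁵ = 42.324 K
T = 11.1 + 42.324 = 53.424 °C

T = 53.4 °C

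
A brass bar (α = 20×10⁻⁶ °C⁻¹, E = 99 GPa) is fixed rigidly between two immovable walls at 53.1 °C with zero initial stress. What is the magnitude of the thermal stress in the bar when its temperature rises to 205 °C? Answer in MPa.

Fully constrained: the free strain ε = αΔT is blocked, so σ = Eε = EαΔT.
|ΔT| = 151.9 K
σ = 99.0×10⁹ × 20×10⁻⁶ × 151.9 = 3.01×10⁸ Pa

σ = 301 MPa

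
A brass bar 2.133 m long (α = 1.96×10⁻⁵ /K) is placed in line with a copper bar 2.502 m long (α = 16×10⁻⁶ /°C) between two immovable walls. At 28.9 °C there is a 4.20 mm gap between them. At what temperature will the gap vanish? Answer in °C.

T = 80.2 °C

Gap closes when ΔL₁ + ΔL₂ = 4.20 mm = 4.20×10⁻³ m
(α₁L₁ + α₂L₂)ΔT = g
α₁L₁ + α₂L₂ = 1.96×10⁻⁵×2.133 + 16×10⁻⁶×2.502 = 8.18388×10⁻⁵ m/K
ΔT = 4.20×10⁻³ / 8.18388×10⁻⁵ = 51.320 K
T = 28.9 + 51.320 = 80.220 °C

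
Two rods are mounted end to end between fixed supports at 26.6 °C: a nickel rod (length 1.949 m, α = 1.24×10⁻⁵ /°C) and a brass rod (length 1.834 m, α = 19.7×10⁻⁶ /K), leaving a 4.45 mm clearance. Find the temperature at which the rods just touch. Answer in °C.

α₁L₁ = 2.41676×10⁻⁵ m/K, α₂L₂ = 3.61298×10⁻⁵ m/K → total 6.02974×10⁻⁵ m/K
ΔT = g/(α₁L₁+α₂L₂) = 4.45×10⁻³ / 6.02974×10⁻⁵ = 73.80 K
T = 26.6 + 73.80 = 100.40 °C

T = 100 °C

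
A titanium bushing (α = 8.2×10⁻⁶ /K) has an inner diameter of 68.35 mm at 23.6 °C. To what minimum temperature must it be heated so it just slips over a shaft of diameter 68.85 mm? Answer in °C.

Required Δd = 68.85 − 68.35 = 0.50 mm
Δd = αd₀ΔT ⇒ ΔT = Δd/(αd₀) = 0.50 / (8.2×10⁻⁶ × 68.35) = 892.11 K
T_min = 23.6 + 892.11 = 915.71 °C

T = 916 °C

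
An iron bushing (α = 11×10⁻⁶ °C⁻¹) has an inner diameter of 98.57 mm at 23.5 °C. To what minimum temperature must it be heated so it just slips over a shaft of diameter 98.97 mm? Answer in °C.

T = 392 °C

Required Δd = 98.97 − 98.57 = 0.40 mm
Δd = αd₀ΔT ⇒ ΔT = Δd/(αd₀) = 0.40 / (11×10⁻⁶ × 98.57) = 368.91 K
T_min = 23.5 + 368.91 = 392.41 °C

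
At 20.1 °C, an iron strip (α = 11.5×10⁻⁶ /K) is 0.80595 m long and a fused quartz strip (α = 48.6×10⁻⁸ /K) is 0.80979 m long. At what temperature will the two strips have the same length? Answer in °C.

L₁(1 + α₁ΔT) = L₂(1 + α₂ΔT) ⇒ ΔT = (L₂ − L₁)/(α₁L₁ − α₂L₂)
L₂ − L₁ = 0.80979 − 0.80595 = 3.84×10⁻³ m
α₁L₁ − α₂L₂ = 11.5×10⁻⁶×0.80595 − 48.6×10⁻⁸×0.80979 = 8.87486706×10⁻⁶ m/K
ΔT = 3.84×10⁻³ / 8.87486706×10⁻⁶ = 432.683 K
T = 20.1 + 432.683 = 452.783 °C

T = 452.8 °C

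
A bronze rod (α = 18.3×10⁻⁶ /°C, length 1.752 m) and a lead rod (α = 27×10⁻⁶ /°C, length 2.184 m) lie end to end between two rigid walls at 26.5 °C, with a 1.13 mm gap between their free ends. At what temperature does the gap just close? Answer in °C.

Gap closes when ΔL₁ + ΔL₂ = 1.13 mm = 1.13×10⁻³ m
(α₁L₁ + α₂L₂)ΔT = g
α₁L₁ + α₂L₂ = 18.3×10⁻⁶×1.752 + 27×10⁻⁶×2.184 = 9.10296×10⁻⁵ m/K
ΔT = 1.13×10⁻³ / 9.10296×10⁻⁵ = 12.414 K
T = 26.5 + 12.414 = 38.914 °C

T = 38.9 °C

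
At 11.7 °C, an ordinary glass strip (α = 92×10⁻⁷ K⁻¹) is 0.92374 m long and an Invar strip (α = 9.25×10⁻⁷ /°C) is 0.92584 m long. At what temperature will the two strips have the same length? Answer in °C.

Equal length when α₁L₁ΔT − α₂L₂ΔT = L₂ − L₁ = 2.10×10⁻³ m
α₁L₁ = 8.498408×10⁻⁶, α₂L₂ = 8.56402×10⁻⁷ → Δ(αL) = 7.642006×10⁻⁶ m/K
ΔT = 2.10×10⁻³ / 7.642006×10⁻⁶ = 274.797 K, so T = 11.7 + 274.797 = 286.497 °C

T = 286.5 °C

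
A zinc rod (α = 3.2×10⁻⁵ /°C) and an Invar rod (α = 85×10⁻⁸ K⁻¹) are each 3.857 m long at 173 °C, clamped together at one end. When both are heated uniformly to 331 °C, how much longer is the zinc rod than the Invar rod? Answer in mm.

ΔT = 158 K
zinc: ΔL = 3.2×10⁻⁵ × 3.857 m × 158 = 1.9501×10⁻² m = 19.501 mm
Invar: ΔL = 85×10⁻⁸ × 3.857 m × 158 = 5.1800×10⁻⁴ m = 0.51800 mm
difference = 19.501 − 0.51800 = 18.983 mm

19.0 mm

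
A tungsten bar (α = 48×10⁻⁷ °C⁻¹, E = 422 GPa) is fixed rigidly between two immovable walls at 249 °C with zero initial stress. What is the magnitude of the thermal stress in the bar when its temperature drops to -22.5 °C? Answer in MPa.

σ = 550 MPa

Fully constrained: the free strain ε = αΔT is blocked, so σ = Eε = EαΔT.
|ΔT| = 271.5 K
σ = 422×10⁹ × 48×10⁻⁷ × 271.5 = 5.50×10⁸ Pa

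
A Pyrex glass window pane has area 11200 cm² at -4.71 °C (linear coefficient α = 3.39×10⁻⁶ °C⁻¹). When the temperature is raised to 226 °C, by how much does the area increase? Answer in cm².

ΔA = 17.5 cm²

Area coefficient ≈ 2α; |ΔT| = 230.71 K
ΔA = 2αA₀ΔT = 2(3.39×10⁻⁶)(11200)(230.71) = 17.5 cm²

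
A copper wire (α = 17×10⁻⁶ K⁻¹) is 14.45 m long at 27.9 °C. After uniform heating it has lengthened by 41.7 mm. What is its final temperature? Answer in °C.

ΔL = αL₀ΔT ⇒ ΔT = ΔL / (αL₀)
ΔT = 41.7×10⁻³ m / (17×10⁻⁶ × 14.45 m) = 169.75 K
T = 27.9 + 169.75 = 197.65 °C

T = 198 °C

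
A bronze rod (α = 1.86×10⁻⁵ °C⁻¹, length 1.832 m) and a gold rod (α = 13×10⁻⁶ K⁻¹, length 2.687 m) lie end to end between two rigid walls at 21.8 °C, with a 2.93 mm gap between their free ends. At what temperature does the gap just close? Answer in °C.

T = 64.3 °C

Gap closes when ΔL₁ + ΔL₂ = 2.93 mm = 2.93×10⁻³ m
(α₁L₁ + α₂L₂)ΔT = g
α₁L₁ + α₂L₂ = 1.86×10⁻⁵×1.832 + 13×10⁻⁶×2.687 = 6.90062×10⁻⁵ m/K
ΔT = 2.93×10⁻³ / 6.90062×10⁻⁵ = 42.460 K
T = 21.8 + 42.460 = 64.260 °C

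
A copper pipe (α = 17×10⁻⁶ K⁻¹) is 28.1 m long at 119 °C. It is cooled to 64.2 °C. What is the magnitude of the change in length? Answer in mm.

|ΔT| = |64.2 − 119| = 54.8 K
ΔL = αL₀ΔT = (17×10⁻⁶)(28.1)(54.8) = 2.62×10⁻² m

ΔL = 26.2 mm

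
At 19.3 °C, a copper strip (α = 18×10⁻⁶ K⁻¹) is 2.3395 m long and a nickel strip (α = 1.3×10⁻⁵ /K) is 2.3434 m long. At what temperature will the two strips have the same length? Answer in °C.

T = 354.2 °C

L₁(1 + α₁ΔT) = L₂(1 + α₂ΔT) ⇒ ΔT = (L₂ − L₁)/(α₁L₁ − α₂L₂)
L₂ − L₁ = 2.3434 − 2.3395 = 3.90×10⁻³ m
α₁L₁ − α₂L₂ = 18×10⁻⁶×2.3395 − 1.3×10⁻⁵×2.3434 = 1.16468×10⁻⁵ m/K
ΔT = 3.90×10⁻³ / 1.16468×10⁻⁵ = 334.856 K
T = 19.3 + 334.856 = 354.156 °C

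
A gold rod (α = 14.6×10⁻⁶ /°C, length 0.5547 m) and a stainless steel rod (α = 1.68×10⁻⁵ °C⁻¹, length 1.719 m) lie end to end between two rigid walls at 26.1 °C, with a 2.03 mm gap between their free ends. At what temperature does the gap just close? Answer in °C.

T = 81.0 °C

α₁L₁ = 8.09862×10⁻⁶ m/K, α₂L₂ = 2.88792×10⁻⁵ m/K → total 3.697782×10⁻⁵ m/K
ΔT = g/(α₁L₁+α₂L₂) = 2.03×10⁻³ / 3.697782×10⁻⁵ = 54.898 K
T = 26.1 + 54.898 = 80.998 °C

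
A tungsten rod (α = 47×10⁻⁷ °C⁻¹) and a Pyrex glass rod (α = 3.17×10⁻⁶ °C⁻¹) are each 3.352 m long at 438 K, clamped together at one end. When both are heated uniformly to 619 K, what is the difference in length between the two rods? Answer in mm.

0.928 mm

ΔT = 181 K
tungsten: ΔL = 47×10⁻⁷ × 3.352 m × 181 = 2.8515×10⁻³ m = 2.8515 mm
Pyrex glass: ΔL = 3.17×10⁻⁶ × 3.352 m × 181 = 1.9233×10⁻³ m = 1.9233 mm
difference = 2.8515 − 1.9233 = 0.9282 mm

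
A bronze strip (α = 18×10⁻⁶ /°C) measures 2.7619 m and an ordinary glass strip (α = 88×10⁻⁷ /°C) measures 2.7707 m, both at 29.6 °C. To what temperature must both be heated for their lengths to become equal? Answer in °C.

L₁(1 + α₁ΔT) = L₂(1 + α₂ΔT) ⇒ ΔT = (L₂ − L₁)/(α₁L₁ − α₂L₂)
L₂ − L₁ = 2.7707 − 2.7619 = 8.80×10⁻³ m
α₁L₁ − α₂L₂ = 18×10⁻⁶×2.7619 − 88×10⁻⁷×2.7707 = 2.533204×10⁻⁵ m/K
ΔT = 8.80×10⁻³ / 2.533204×10⁻⁵ = 347.386 K
T = 29.6 + 347.386 = 376.986 °C

T = 377.0 °C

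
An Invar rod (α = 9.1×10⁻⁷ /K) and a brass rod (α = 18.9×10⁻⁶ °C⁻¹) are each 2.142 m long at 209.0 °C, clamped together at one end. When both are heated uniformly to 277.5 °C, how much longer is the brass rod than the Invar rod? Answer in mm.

ΔT = 68.5 K
Invar: ΔL = 9.1×10⁻⁷ × 2.142 m × 68.5 = 1.3352×10⁻⁴ m = 0.13352 mm
brass: ΔL = 18.9×10⁻⁶ × 2.142 m × 68.5 = 2.7731×10⁻³ m = 2.7731 mm
difference = 2.7731 − 0.13352 = 2.63958 mm

2.64 mm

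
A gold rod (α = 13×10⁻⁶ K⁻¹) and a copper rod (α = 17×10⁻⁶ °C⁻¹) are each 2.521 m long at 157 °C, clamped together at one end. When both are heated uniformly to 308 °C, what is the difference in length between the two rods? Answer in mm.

ΔT = 151 K
gold: ΔL = 13×10⁻⁶ × 2.521 m × 151 = 4.9487×10⁻³ m = 4.9487 mm
copper: ΔL = 17×10⁻⁶ × 2.521 m × 151 = 6.4714×10⁻³ m = 6.4714 mm
difference = 6.4714 − 4.9487 = 1.5227 mm

1.52 mm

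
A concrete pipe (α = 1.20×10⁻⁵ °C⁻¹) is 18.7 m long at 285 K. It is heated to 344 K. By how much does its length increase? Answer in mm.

ΔL = 13.2 mm

|ΔT| = |344 − 285| = 59 K
ΔL = αL₀ΔT = (1.20×10⁻⁵)(18.7)(59) = 1.32×10⁻² m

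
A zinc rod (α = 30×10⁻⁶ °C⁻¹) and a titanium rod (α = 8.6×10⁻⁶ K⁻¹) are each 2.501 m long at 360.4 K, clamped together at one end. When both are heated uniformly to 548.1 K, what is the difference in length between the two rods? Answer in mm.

10.0 mm

ΔT = 187.7 K
zinc: ΔL = 30×10⁻⁶ × 2.501 m × 187.7 = 1.4083×10⁻² m = 14.083 mm
titanium: ΔL = 8.6×10⁻⁶ × 2.501 m × 187.7 = 4.0372×10⁻³ m = 4.0372 mm
difference = 14.083 − 4.0372 = 10.0458 mm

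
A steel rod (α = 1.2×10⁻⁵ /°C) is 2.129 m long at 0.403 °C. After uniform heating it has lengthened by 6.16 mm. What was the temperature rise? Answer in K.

ΔT = 241 K

ΔL = αL₀ΔT ⇒ ΔT = ΔL / (αL₀)
ΔT = 6.16×10⁻³ m / (1.2×10⁻⁵ × 2.129 m) = 241.11 K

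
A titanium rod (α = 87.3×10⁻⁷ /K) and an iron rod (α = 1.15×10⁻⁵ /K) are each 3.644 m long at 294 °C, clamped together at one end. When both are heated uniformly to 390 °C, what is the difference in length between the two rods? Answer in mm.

0.969 mm

ΔT = 96 K
titanium: ΔL = 87.3×10⁻⁷ × 3.644 m × 96 = 3.0540×10⁻³ m = 3.0540 mm
iron: ΔL = 1.15×10⁻⁵ × 3.644 m × 96 = 4.0230×10⁻³ m = 4.0230 mm
difference = 4.0230 − 3.0540 = 0.969 mm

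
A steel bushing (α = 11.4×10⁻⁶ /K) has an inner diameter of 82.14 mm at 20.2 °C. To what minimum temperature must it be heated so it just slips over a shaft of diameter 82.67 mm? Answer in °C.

T = 586 °C

Required Δd = 82.67 − 82.14 = 0.53 mm
Δd = αd₀ΔT ⇒ ΔT = Δd/(αd₀) = 0.53 / (11.4×10⁻⁶ × 82.14) = 566.00 K
T_min = 20.2 + 566.00 = 586.20 °C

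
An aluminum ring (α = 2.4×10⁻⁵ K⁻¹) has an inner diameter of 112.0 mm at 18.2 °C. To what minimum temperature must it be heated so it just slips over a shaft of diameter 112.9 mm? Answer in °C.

Required Δd = 112.9 − 112.0 = 0.9 mm
Δd = αd₀ΔT ⇒ ΔT = Δd/(αd₀) = 0.9 / (2.4×10⁻⁵ × 112.0) = 334.82 K
T_min = 18.2 + 334.82 = 353.02 °C

T = 353 °C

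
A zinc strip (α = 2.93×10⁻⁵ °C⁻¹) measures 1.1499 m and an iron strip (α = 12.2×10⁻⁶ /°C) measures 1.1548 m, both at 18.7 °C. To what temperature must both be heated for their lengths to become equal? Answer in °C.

T = 268.7 °C

L₁(1 + α₁ΔT) = L₂(1 + α₂ΔT) ⇒ ΔT = (L₂ − L₁)/(α₁L₁ − α₂L₂)
L₂ − L₁ = 1.1548 − 1.1499 = 4.90×10⁻³ m
α₁L₁ − α₂L₂ = 2.93×10⁻⁵×1.1499 − 12.2×10⁻⁶×1.1548 = 1.960351×10⁻⁵ m/K
ΔT = 4.90×10⁻³ / 1.960351×10⁻⁵ = 249.955 K
T = 18.7 + 249.955 = 268.655 °C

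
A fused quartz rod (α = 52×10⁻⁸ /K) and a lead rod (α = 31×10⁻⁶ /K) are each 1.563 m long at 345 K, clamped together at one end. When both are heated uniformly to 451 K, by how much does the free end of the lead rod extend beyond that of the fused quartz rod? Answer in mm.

5.05 mm

ΔT = 106 K
fused quartz: ΔL = 52×10⁻⁸ × 1.563 m × 106 = 8.6153×10⁻⁵ m = 0.086153 mm
lead: ΔL = 31×10⁻⁶ × 1.563 m × 106 = 5.1360×10⁻³ m = 5.1360 mm
difference = 5.1360 − 0.086153 = 5.049847 mm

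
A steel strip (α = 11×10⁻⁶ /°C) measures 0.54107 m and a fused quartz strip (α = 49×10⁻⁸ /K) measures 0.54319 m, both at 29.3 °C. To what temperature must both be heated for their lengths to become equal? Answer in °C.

T = 402.2 °C

Equal length when α₁L₁ΔT − α₂L₂ΔT = L₂ − L₁ = 2.12×10⁻³ m
α₁L₁ = 5.95177×10⁻⁶, α₂L₂ = 2.661631×10⁻⁷ → Δ(αL) = 5.6856069×10⁻⁶ m/K
ΔT = 2.12×10⁻³ / 5.6856069×10⁻⁶ = 372.871 K, so T = 29.3 + 372.871 = 402.171 °C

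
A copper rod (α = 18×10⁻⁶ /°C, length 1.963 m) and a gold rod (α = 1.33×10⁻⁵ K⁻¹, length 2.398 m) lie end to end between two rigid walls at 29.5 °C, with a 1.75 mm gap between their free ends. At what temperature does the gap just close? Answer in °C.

α₁L₁ = 3.5334×10⁻⁵ m/K, α₂L₂ = 3.18934×10⁻⁵ m/K → total 6.72274×10⁻⁵ m/K
ΔT = g/(α₁L₁+α₂L₂) = 1.75×10⁻³ / 6.72274×10⁻⁵ = 26.031 K
T = 29.5 + 26.031 = 55.531 °C

T = 55.5 °C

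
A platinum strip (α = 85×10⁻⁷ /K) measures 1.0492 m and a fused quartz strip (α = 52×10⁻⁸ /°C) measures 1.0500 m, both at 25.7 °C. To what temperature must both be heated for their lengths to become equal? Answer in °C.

T = 121.3 °C

Equal length when α₁L₁ΔT − α₂L₂ΔT = L₂ − L₁ = 8.00×10⁻⁴ m
α₁L₁ = 8.9182×10⁻⁶, α₂L₂ = 5.460×10⁻⁷ → Δ(αL) = 8.3722×10⁻⁶ m/K
ΔT = 8.00×10⁻⁴ / 8.3722×10⁻⁶ = 95.554 K, so T = 25.7 + 95.554 = 121.254 °C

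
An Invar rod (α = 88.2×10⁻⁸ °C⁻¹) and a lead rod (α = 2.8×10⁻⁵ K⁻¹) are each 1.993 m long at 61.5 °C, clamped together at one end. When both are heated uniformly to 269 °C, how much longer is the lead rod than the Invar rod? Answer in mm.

ΔT = 207.5 K
Invar: ΔL = 88.2×10⁻⁸ × 1.993 m × 207.5 = 3.6475×10⁻⁴ m = 0.36475 mm
lead: ΔL = 2.8×10⁻⁵ × 1.993 m × 207.5 = 1.1579×10⁻² m = 11.579 mm
difference = 11.579 − 0.36475 = 11.21425 mm

11.2 mm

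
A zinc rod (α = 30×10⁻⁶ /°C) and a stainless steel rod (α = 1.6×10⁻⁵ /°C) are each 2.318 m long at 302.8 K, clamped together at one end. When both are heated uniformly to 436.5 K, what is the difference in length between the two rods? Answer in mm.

ΔT = 133.7 K
zinc: ΔL = 30×10⁻⁶ × 2.318 m × 133.7 = 9.2975×10⁻³ m = 9.2975 mm
stainless steel: ΔL = 1.6×10⁻⁵ × 2.318 m × 133.7 = 4.9587×10⁻³ m = 4.9587 mm
difference = 9.2975 − 4.9587 = 4.3388 mm

4.34 mm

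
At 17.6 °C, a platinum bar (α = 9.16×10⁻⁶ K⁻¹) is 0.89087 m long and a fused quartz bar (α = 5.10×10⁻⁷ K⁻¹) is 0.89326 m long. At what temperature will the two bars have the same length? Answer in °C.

Equal length when α₁L₁ΔT − α₂L₂ΔT = L₂ − L₁ = 2.39×10⁻³ m
α₁L₁ = 8.1603692×10⁻⁶, α₂L₂ = 4.555626×10⁻⁷ → Δ(αL) = 7.7048066×10⁻⁶ m/K
ΔT = 2.39×10⁻³ / 7.7048066×10⁻⁶ = 310.196 K, so T = 17.6 + 310.196 = 327.796 °C

T = 327.8 °C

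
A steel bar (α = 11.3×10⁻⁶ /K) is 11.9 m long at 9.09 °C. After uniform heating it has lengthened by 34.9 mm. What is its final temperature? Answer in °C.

T = 269 °C

ΔL = αL₀ΔT ⇒ ΔT = ΔL / (αL₀)
ΔT = 34.9×10⁻³ m / (11.3×10⁻⁶ × 11.9 m) = 259.54 K
T = 9.09 + 259.54 = 268.63 °C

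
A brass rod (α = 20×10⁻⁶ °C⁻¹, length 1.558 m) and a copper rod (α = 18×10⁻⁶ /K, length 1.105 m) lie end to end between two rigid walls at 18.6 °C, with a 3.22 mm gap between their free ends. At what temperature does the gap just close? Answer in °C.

α₁L₁ = 3.116×10⁻⁵ m/K, α₂L₂ = 1.989×10⁻⁵ m/K → total 5.105×10⁻⁵ m/K
ΔT = g/(α₁L₁+α₂L₂) = 3.22×10⁻³ / 5.105×10⁻⁵ = 63.075 K
T = 18.6 + 63.075 = 81.675 °C

T = 81.7 °C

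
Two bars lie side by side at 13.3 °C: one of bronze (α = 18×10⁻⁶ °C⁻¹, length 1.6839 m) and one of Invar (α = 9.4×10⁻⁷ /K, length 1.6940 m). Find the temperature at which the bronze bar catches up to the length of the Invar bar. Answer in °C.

L₁(1 + α₁ΔT) = L₂(1 + α₂ΔT) ⇒ ΔT = (L₂ − L₁)/(α₁L₁ − α₂L₂)
L₂ − L₁ = 1.6940 − 1.6839 = 1.01×10⁻² m
α₁L₁ − α₂L₂ = 18×10⁻⁶×1.6839 − 9.4×10⁻⁷×1.6940 = 2.871784×10⁻⁵ m/K
ΔT = 1.01×10⁻² / 2.871784×10⁻⁵ = 351.698 K
T = 13.3 + 351.698 = 364.998 °C

T = 365.0 °C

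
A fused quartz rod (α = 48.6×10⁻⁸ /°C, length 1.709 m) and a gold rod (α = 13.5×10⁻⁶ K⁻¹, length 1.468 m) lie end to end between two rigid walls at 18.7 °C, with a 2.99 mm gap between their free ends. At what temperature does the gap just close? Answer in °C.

T = 164 °C

Gap closes when ΔL₁ + ΔL₂ = 2.99 mm = 2.99×10⁻³ m
(α₁L₁ + α₂L₂)ΔT = g
α₁L₁ + α₂L₂ = 48.6×10⁻⁸×1.709 + 13.5×10⁻⁶×1.468 = 2.0648574×10⁻⁵ m/K
ΔT = 2.99×10⁻³ / 2.0648574×10⁻⁵ = 144.80 K
T = 18.7 + 144.80 = 163.50 °C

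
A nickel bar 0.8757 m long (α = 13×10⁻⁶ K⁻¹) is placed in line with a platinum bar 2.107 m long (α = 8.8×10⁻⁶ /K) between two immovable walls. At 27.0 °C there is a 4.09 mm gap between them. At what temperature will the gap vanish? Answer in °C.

T = 164 °C

Gap closes when ΔL₁ + ΔL₂ = 4.09 mm = 4.09×10⁻³ m
(α₁L₁ + α₂L₂)ΔT = g
α₁L₁ + α₂L₂ = 13×10⁻⁶×0.8757 + 8.8×10⁻⁶×2.107 = 2.99257×10⁻⁵ m/K
ΔT = 4.09×10⁻³ / 2.99257×10⁻⁵ = 136.67 K
T = 27.0 + 136.67 = 163.67 °C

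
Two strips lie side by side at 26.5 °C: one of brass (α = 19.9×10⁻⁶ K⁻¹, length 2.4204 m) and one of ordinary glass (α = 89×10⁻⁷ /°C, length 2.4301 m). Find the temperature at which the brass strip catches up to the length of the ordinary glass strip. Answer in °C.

L₁(1 + α₁ΔT) = L₂(1 + α₂ΔT) ⇒ ΔT = (L₂ − L₁)/(α₁L₁ − α₂L₂)
L₂ − L₁ = 2.4301 − 2.4204 = 9.70×10⁻³ m
α₁L₁ − α₂L₂ = 19.9×10⁻⁶×2.4204 − 89×10⁻⁷×2.4301 = 2.653807×10⁻⁵ m/K
ΔT = 9.70×10⁻³ / 2.653807×10⁻⁵ = 365.513 K
T = 26.5 + 365.513 = 392.013 °C

T = 392.0 °C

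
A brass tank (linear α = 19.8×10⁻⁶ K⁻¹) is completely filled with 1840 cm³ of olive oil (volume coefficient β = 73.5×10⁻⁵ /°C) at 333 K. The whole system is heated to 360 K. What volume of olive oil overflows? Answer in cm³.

33.6 cm³

The tank also expands: β_container ≈ 3α = 5.94×10⁻⁵ /K
Net overflow = V₀(β_liq − 3α_cont)ΔT
β − 3α = 7.35×10⁻⁴ − 5.94×10⁻⁵ = 6.756×10⁻⁴ /K; ΔT = 27 K
ΔV = 1840 × 6.756×10⁻⁴ × 27 = 33.6 cm³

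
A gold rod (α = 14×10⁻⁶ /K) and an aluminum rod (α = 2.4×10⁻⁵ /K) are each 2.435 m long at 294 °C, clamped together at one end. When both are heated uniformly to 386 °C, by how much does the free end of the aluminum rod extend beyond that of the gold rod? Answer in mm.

ΔT = 92 K
gold: ΔL = 14×10⁻⁶ × 2.435 m × 92 = 3.1363×10⁻³ m = 3.1363 mm
aluminum: ΔL = 2.4×10⁻⁵ × 2.435 m × 92 = 5.3765×10⁻³ m = 5.3765 mm
difference = 5.3765 − 3.1363 = 2.2402 mm

2.24 mm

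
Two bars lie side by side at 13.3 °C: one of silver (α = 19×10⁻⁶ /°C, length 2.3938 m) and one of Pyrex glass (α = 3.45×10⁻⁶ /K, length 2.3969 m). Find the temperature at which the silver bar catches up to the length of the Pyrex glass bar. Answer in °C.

T = 96.60 °C

Equal length when α₁L₁ΔT − α₂L₂ΔT = L₂ − L₁ = 3.10×10⁻³ m
α₁L₁ = 4.54822×10⁻⁵, α₂L₂ = 8.269305×10⁻⁶ → Δ(αL) = 3.7212895×10⁻⁵ m/K
ΔT = 3.10×10⁻³ / 3.7212895×10⁻⁵ = 83.3045 K, so T = 13.3 + 83.3045 = 96.6045 °C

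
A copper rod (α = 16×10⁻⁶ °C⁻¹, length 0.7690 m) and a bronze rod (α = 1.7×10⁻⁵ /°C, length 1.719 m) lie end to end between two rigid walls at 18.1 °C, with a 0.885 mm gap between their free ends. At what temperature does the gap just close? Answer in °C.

T = 39.4 °C

Gap closes when ΔL₁ + ΔL₂ = 0.885 mm = 8.85×10⁻⁴ m
(α₁L₁ + α₂L₂)ΔT = g
α₁L₁ + α₂L₂ = 16×10⁻⁶×0.7690 + 1.7×10⁻⁵×1.719 = 4.1527×10⁻⁵ m/K
ΔT = 8.85×10⁻⁴ / 4.1527×10⁻⁵ = 21.311 K
T = 18.1 + 21.311 = 39.411 °C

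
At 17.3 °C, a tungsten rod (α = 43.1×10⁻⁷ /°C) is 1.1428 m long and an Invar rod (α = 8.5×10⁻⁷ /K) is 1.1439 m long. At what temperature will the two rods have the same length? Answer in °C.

T = 295.6 °C

Equal length when α₁L₁ΔT − α₂L₂ΔT = L₂ − L₁ = 1.10×10⁻³ m
α₁L₁ = 4.925468×10⁻⁶, α₂L₂ = 9.72315×10⁻⁷ → Δ(αL) = 3.953153×10⁻⁶ m/K
ΔT = 1.10×10⁻³ / 3.953153×10⁻⁶ = 278.259 K, so T = 17.3 + 278.259 = 295.559 °C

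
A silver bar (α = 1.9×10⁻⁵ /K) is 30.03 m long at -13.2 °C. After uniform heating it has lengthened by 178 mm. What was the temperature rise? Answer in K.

ΔT = 312 K

ΔL = αL₀ΔT ⇒ ΔT = ΔL / (αL₀)
ΔT = 178×10⁻³ m / (1.9×10⁻⁵ × 30.03 m) = 311.97 K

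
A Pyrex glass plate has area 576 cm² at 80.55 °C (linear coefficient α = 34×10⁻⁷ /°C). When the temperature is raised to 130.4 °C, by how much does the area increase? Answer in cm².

ΔA = 0.195 cm²

Area coefficient ≈ 2α; |ΔT| = 49.85 K
ΔA = 2αA₀ΔT = 2(34×10⁻⁷)(576)(49.85) = 0.195 cm²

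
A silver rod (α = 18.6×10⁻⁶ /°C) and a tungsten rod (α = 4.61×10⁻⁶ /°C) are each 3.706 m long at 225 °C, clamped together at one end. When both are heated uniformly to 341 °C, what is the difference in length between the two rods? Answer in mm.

ΔT = 116 K
silver: ΔL = 18.6×10⁻⁶ × 3.706 m × 116 = 7.9961×10⁻³ m = 7.9961 mm
tungsten: ΔL = 4.61×10⁻⁶ × 3.706 m × 116 = 1.9818×10⁻³ m = 1.9818 mm
difference = 7.9961 − 1.9818 = 6.0143 mm

6.01 mm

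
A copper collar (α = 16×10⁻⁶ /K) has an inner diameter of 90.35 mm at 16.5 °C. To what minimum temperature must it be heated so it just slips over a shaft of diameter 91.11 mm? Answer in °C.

T = 542 °C

Required Δd = 91.11 − 90.35 = 0.76 mm
Δd = αd₀ΔT ⇒ ΔT = Δd/(αd₀) = 0.76 / (16×10⁻⁶ × 90.35) = 525.73 K
T_min = 16.5 + 525.73 = 542.23 °C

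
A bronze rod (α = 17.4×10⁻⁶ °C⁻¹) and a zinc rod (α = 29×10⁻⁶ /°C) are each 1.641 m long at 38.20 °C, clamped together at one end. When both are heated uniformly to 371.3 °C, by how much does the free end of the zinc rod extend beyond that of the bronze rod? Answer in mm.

ΔT = 333.10 K
bronze: ΔL = 17.4×10⁻⁶ × 1.641 m × 333.10 = 9.5111×10⁻³ m = 9.5111 mm
zinc: ΔL = 29×10⁻⁶ × 1.641 m × 333.10 = 1.5852×10⁻² m = 15.852 mm
difference = 15.852 − 9.5111 = 6.3409 mm

6.34 mm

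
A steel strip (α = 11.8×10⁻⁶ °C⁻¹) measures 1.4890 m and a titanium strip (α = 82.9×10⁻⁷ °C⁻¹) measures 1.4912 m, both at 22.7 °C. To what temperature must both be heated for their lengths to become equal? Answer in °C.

Equal length when α₁L₁ΔT − α₂L₂ΔT = L₂ − L₁ = 2.20×10⁻³ m
α₁L₁ = 1.75702×10⁻⁵, α₂L₂ = 1.2362048×10⁻⁵ → Δ(αL) = 5.208152×10⁻⁶ m/K
ΔT = 2.20×10⁻³ / 5.208152×10⁻⁶ = 422.415 K, so T = 22.7 + 422.415 = 445.115 °C

T = 445.1 °C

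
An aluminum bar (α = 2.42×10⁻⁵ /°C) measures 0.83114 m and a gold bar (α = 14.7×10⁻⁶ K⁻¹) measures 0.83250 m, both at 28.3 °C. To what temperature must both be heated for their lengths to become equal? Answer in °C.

T = 201.0 °C

L₁(1 + α₁ΔT) = L₂(1 + α₂ΔT) ⇒ ΔT = (L₂ − L₁)/(α₁L₁ − α₂L₂)
L₂ − L₁ = 0.83250 − 0.83114 = 1.36×10⁻³ m
α₁L₁ − α₂L₂ = 2.42×10⁻⁵×0.83114 − 14.7×10⁻⁶×0.83250 = 7.875838×10⁻⁶ m/K
ΔT = 1.36×10⁻³ / 7.875838×10⁻⁶ = 172.680 K
T = 28.3 + 172.680 = 200.980 °C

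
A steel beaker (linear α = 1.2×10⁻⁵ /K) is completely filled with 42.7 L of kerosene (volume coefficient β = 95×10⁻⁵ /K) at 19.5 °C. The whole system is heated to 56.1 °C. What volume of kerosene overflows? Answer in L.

The beaker also expands: β_container ≈ 3α = 3.6×10⁻⁵ /K
Net overflow = V₀(β_liq − 3α_cont)ΔT
β − 3α = 9.50×10⁻⁴ − 3.6×10⁻⁵ = 9.14×10⁻⁴ /K; ΔT = 36.6 K
ΔV = 42.7 × 9.14×10⁻⁴ × 36.6 = 1.43 L

1.43 L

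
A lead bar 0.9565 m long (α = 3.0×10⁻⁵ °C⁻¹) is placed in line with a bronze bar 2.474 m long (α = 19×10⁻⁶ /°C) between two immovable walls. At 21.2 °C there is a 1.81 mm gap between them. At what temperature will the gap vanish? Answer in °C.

T = 45.1 °C

α₁L₁ = 2.8695×10⁻⁵ m/K, α₂L₂ = 4.7006×10⁻⁵ m/K → total 7.5701×10⁻⁵ m/K
ΔT = g/(α₁L₁+α₂L₂) = 1.81×10⁻³ / 7.5701×10⁻⁵ = 23.910 K
T = 21.2 + 23.910 = 45.110 °C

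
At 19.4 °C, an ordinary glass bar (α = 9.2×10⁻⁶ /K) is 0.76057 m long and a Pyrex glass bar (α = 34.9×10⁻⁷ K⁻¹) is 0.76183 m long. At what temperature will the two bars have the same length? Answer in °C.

T = 309.8 °C

L₁(1 + α₁ΔT) = L₂(1 + α₂ΔT) ⇒ ΔT = (L₂ − L₁)/(α₁L₁ − α₂L₂)
L₂ − L₁ = 0.76183 − 0.76057 = 1.26×10⁻³ m
α₁L₁ − α₂L₂ = 9.2×10⁻⁶×0.76057 − 34.9×10⁻⁷×0.76183 = 4.3384573×10⁻⁶ m/K
ΔT = 1.26×10⁻³ / 4.3384573×10⁻⁶ = 290.426 K
T = 19.4 + 290.426 = 309.826 °C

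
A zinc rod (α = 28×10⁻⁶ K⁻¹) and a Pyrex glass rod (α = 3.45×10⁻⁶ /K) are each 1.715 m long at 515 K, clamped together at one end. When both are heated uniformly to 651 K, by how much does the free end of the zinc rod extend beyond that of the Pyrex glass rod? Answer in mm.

ΔT = 136 K
zinc: ΔL = 28×10⁻⁶ × 1.715 m × 136 = 6.5307×10⁻³ m = 6.5307 mm
Pyrex glass: ΔL = 3.45×10⁻⁶ × 1.715 m × 136 = 8.0468×10⁻⁴ m = 0.80468 mm
difference = 6.5307 − 0.80468 = 5.72602 mm

5.73 mm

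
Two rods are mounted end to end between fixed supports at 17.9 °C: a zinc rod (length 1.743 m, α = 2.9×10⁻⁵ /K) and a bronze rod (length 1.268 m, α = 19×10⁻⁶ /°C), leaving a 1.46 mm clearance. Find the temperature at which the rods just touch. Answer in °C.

α₁L₁ = 5.0547×10⁻⁵ m/K, α₂L₂ = 2.4092×10⁻⁵ m/K → total 7.4639×10⁻⁵ m/K
ΔT = g/(α₁L₁+α₂L₂) = 1.46×10⁻³ / 7.4639×10⁻⁵ = 19.561 K
T = 17.9 + 19.561 = 37.461 °C

T = 37.5 °C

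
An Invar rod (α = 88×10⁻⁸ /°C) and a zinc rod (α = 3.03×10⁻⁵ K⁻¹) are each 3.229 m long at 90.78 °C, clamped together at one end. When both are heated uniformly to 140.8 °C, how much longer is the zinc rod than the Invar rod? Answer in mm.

4.75 mm

ΔT = 50.02 K
Invar: ΔL = 88×10⁻⁸ × 3.229 m × 50.02 = 1.4213×10⁻⁴ m = 0.14213 mm
zinc: ΔL = 3.03×10⁻⁵ × 3.229 m × 50.02 = 4.8939×10⁻³ m = 4.8939 mm
difference = 4.8939 − 0.14213 = 4.75177 mm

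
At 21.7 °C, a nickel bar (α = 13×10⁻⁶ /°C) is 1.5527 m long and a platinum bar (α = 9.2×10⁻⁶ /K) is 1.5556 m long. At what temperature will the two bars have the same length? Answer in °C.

L₁(1 + α₁ΔT) = L₂(1 + α₂ΔT) ⇒ ΔT = (L₂ − L₁)/(α₁L₁ − α₂L₂)
L₂ − L₁ = 1.5556 − 1.5527 = 2.90×10⁻³ m
α₁L₁ − α₂L₂ = 13×10⁻⁶×1.5527 − 9.2×10⁻⁶×1.5556 = 5.87358×10⁻⁶ m/K
ΔT = 2.90×10⁻³ / 5.87358×10⁻⁶ = 493.736 K
T = 21.7 + 493.736 = 515.436 °C

T = 515.4 °C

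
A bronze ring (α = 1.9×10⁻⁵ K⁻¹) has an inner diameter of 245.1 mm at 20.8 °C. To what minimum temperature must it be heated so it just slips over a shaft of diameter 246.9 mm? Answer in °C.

Required Δd = 246.9 − 245.1 = 1.8 mm
Δd = αd₀ΔT ⇒ ΔT = Δd/(αd₀) = 1.8 / (1.9×10⁻⁵ × 245.1) = 386.52 K
T_min = 20.8 + 386.52 = 407.32 °C

T = 407 °C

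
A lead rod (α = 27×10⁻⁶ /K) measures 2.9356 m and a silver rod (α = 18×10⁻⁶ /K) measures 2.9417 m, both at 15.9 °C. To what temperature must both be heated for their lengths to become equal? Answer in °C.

T = 247.7 °C

L₁(1 + α₁ΔT) = L₂(1 + α₂ΔT) ⇒ ΔT = (L₂ − L₁)/(α₁L₁ − α₂L₂)
L₂ − L₁ = 2.9417 − 2.9356 = 6.10×10⁻³ m
α₁L₁ − α₂L₂ = 27×10⁻⁶×2.9356 − 18×10⁻⁶×2.9417 = 2.63106×10⁻⁵ m/K
ΔT = 6.10×10⁻³ / 2.63106×10⁻⁵ = 231.846 K
T = 15.9 + 231.846 = 247.746 °C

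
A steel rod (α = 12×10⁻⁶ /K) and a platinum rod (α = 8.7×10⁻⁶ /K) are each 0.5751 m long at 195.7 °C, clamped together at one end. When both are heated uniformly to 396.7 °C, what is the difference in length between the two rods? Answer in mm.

ΔT = 201.0 K
steel: ΔL = 12×10⁻⁶ × 0.5751 m × 201.0 = 1.3871×10⁻³ m = 1.3871 mm
platinum: ΔL = 8.7×10⁻⁶ × 0.5751 m × 201.0 = 1.0057×10⁻³ m = 1.0057 mm
difference = 1.3871 − 1.0057 = 0.3814 mm

0.381 mm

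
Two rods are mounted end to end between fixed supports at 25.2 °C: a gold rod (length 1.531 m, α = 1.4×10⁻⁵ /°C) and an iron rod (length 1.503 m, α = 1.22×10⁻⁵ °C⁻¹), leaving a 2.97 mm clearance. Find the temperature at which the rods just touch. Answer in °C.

Gap closes when ΔL₁ + ΔL₂ = 2.97 mm = 2.97×10⁻³ m
(α₁L₁ + α₂L₂)ΔT = g
α₁L₁ + α₂L₂ = 1.4×10⁻⁵×1.531 + 1.22×10⁻⁵×1.503 = 3.97706×10⁻⁵ m/K
ΔT = 2.97×10⁻³ / 3.97706×10⁻⁵ = 74.678 K
T = 25.2 + 74.678 = 99.878 °C

T = 99.9 °C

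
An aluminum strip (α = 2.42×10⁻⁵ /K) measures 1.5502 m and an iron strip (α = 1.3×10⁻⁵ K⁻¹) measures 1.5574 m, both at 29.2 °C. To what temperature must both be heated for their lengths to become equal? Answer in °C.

T = 446.1 °C

Equal length when α₁L₁ΔT − α₂L₂ΔT = L₂ − L₁ = 7.20×10⁻³ m
α₁L₁ = 3.751484×10⁻⁵, α₂L₂ = 2.02462×10⁻⁵ → Δ(αL) = 1.726864×10⁻⁵ m/K
ΔT = 7.20×10⁻³ / 1.726864×10⁻⁵ = 416.941 K, so T = 29.2 + 416.941 = 446.141 °C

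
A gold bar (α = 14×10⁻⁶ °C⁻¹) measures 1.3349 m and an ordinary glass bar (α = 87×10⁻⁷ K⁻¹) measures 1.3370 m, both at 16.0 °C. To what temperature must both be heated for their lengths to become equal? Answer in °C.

T = 313.6 °C

Equal length when α₁L₁ΔT − α₂L₂ΔT = L₂ − L₁ = 2.10×10⁻³ m
α₁L₁ = 1.86886×10⁻⁵, α₂L₂ = 1.16319×10⁻⁵ → Δ(αL) = 7.0567×10⁻⁶ m/K
ΔT = 2.10×10⁻³ / 7.0567×10⁻⁶ = 297.590 K, so T = 16.0 + 297.590 = 313.590 °C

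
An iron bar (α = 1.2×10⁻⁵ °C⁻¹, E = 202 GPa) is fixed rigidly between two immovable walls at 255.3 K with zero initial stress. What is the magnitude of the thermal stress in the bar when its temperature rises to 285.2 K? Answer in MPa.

Fully constrained: the free strain ε = αΔT is blocked, so σ = Eε = EαΔT.
|ΔT| = 29.9 K
σ = 202×10⁹ × 1.2×10⁻⁵ × 29.9 = 7.25×10⁷ Pa

σ = 72.5 MPa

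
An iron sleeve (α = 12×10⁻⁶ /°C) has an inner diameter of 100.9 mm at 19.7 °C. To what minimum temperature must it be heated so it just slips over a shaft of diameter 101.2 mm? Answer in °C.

Required Δd = 101.2 − 100.9 = 0.3 mm
Δd = αd₀ΔT ⇒ ΔT = Δd/(αd₀) = 0.3 / (12×10⁻⁶ × 100.9) = 247.77 K
T_min = 19.7 + 247.77 = 267.47 °C

T = 267 °C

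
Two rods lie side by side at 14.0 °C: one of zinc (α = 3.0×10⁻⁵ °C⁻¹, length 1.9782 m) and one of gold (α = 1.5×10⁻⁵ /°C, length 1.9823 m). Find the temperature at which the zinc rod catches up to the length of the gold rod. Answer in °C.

T = 152.5 °C

Equal length when α₁L₁ΔT − α₂L₂ΔT = L₂ − L₁ = 4.10×10⁻³ m
α₁L₁ = 5.9346×10⁻⁵, α₂L₂ = 2.97345×10⁻⁵ → Δ(αL) = 2.96115×10⁻⁵ m/K
ΔT = 4.10×10⁻³ / 2.96115×10⁻⁵ = 138.460 K, so T = 14.0 + 138.460 = 152.460 °C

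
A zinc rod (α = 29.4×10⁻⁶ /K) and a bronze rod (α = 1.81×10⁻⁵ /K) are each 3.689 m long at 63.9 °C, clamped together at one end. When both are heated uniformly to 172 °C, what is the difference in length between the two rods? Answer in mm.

4.51 mm

ΔT = 108.1 K
zinc: ΔL = 29.4×10⁻⁶ × 3.689 m × 108.1 = 1.1724×10⁻² m = 11.724 mm
bronze: ΔL = 1.81×10⁻⁵ × 3.689 m × 108.1 = 7.2179×10⁻³ m = 7.2179 mm
difference = 11.724 − 7.2179 = 4.5061 mm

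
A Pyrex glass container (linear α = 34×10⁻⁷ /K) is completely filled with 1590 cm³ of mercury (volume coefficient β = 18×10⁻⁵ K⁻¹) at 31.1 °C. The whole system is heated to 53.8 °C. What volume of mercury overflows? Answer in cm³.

6.13 cm³

The container also expands: β_container ≈ 3α = 1.02×10⁻⁵ /K
Net overflow = V₀(β_liq − 3α_cont)ΔT
β − 3α = 1.80×10⁻⁴ − 1.02×10⁻⁵ = 1.698×10⁻⁴ /K; ΔT = 22.7 K
ΔV = 1590 × 1.698×10⁻⁴ × 22.7 = 6.13 cm³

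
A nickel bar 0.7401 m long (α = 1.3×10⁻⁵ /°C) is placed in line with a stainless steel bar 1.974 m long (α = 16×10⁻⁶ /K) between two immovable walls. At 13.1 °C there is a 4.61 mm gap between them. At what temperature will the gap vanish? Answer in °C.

Gap closes when ΔL₁ + ΔL₂ = 4.61 mm = 4.61×10⁻³ m
(α₁L₁ + α₂L₂)ΔT = g
α₁L₁ + α₂L₂ = 1.3×10⁻⁵×0.7401 + 16×10⁻⁶×1.974 = 4.12053×10⁻⁵ m/K
ΔT = 4.61×10⁻³ / 4.12053×10⁻⁵ = 111.88 K
T = 13.1 + 111.88 = 124.98 °C

T = 125 °C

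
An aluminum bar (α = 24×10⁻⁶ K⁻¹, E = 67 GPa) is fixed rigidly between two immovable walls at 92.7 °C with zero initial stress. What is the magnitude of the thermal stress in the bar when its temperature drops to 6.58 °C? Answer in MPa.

Fully constrained: the free strain ε = αΔT is blocked, so σ = Eε = EαΔT.
|ΔT| = 86.12 K
σ = 67.0×10⁹ × 24×10⁻⁶ × 86.12 = 1.38×10⁸ Pa

σ = 138 MPa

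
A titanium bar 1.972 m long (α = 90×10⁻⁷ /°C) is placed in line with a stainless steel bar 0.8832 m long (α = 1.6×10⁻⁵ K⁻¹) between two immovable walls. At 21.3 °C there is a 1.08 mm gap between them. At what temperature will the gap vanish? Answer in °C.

α₁L₁ = 1.7748×10⁻⁵ m/K, α₂L₂ = 1.41312×10⁻⁵ m/K → total 3.18792×10⁻⁵ m/K
ΔT = g/(α₁L₁+α₂L₂) = 1.08×10⁻³ / 3.18792×10⁻⁵ = 33.878 K
T = 21.3 + 33.878 = 55.178 °C

T = 55.2 °C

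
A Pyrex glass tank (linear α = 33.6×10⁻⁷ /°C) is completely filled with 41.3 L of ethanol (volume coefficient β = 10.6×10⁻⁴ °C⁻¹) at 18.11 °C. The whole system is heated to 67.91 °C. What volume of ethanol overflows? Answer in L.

2.16 L

The tank also expands: β_container ≈ 3α = 1.008×10⁻⁵ /K
Net overflow = V₀(β_liq − 3α_cont)ΔT
β − 3α = 1.06×10⁻³ − 1.008×10⁻⁵ = 1.04992×10⁻³ /K; ΔT = 49.80 K
ΔV = 41.3 × 1.04992×10⁻³ × 49.80 = 2.16 L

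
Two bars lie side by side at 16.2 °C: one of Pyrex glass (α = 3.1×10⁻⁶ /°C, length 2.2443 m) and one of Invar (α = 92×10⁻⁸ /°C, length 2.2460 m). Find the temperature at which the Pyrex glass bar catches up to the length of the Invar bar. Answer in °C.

L₁(1 + α₁ΔT) = L₂(1 + α₂ΔT) ⇒ ΔT = (L₂ − L₁)/(α₁L₁ − α₂L₂)
L₂ − L₁ = 2.2460 − 2.2443 = 1.70×10⁻³ m
α₁L₁ − α₂L₂ = 3.1×10⁻⁶×2.2443 − 92×10⁻⁸×2.2460 = 4.89101×10⁻⁶ m/K
ΔT = 1.70×10⁻³ / 4.89101×10⁻⁶ = 347.576 K
T = 16.2 + 347.576 = 363.776 °C

T = 363.8 °C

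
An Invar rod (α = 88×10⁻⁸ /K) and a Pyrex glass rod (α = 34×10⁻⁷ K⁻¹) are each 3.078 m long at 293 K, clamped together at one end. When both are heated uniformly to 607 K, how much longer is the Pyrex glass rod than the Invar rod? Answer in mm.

ΔT = 314 K
Invar: ΔL = 88×10⁻⁸ × 3.078 m × 314 = 8.5051×10⁻⁴ m = 0.85051 mm
Pyrex glass: ΔL = 34×10⁻⁷ × 3.078 m × 314 = 3.2861×10⁻³ m = 3.2861 mm
difference = 3.2861 − 0.85051 = 2.43559 mm

2.44 mm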